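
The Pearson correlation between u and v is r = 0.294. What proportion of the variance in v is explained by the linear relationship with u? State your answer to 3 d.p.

0.086

r² = (0.294)² = 0.086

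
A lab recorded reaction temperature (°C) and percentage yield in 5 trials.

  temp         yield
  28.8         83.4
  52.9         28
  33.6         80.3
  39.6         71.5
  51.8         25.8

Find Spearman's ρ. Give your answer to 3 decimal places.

Rank temp: 1, 5, 2, 3, 4
Rank yield: 5, 2, 4, 3, 1
d = rank(temp) − rank(yield): -4, 3, -2, 0, 3; Σd² = 38
ρ = 1 − 6Σd² / [n(n²−1)] = 1 − 6×38 / (5×24) = 1 − 228/120 ≈ -0.900

-0.900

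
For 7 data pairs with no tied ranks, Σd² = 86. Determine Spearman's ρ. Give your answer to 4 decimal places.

-0.5357

ρ = 1 − 6Σd² / [n(n²−1)] = 1 − 6×86 / (7×48)
  = 1 − 516/336 = 1 − 1.53571 ≈ -0.5357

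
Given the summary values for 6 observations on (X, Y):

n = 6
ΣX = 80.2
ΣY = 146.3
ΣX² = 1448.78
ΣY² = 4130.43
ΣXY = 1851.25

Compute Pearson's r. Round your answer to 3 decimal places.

r = (nΣXY − ΣXΣY) / √[(nΣX² − (ΣX)²)(nΣY² − (ΣY)²)]
Numerator: 6×1851.25 − 80.2×146.3 = -625.76
Denominator: √[(8692.68 − 6432.04)(24782.58 − 21403.69)] = √[2260.64 × 3378.89] = 2763.7753
r = -625.76 / 2763.7753 ≈ -0.226

-0.226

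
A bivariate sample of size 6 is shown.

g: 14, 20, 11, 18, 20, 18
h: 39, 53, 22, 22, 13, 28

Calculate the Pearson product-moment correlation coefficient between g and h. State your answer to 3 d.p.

n = 6, Σg = 101, Σh = 177, Σg² = 1765, Σh² = 6251, Σgh = 3008
nΣgh − ΣgΣh = 18048 − 17877 = 171
nΣg² − (Σg)² = 10590 − 10201 = 389; nΣh² − (Σh)² = 37506 − 31329 = 6177
r = 171 / √(389 × 6177) = 171 / 1550.1139 ≈ 0.110

0.110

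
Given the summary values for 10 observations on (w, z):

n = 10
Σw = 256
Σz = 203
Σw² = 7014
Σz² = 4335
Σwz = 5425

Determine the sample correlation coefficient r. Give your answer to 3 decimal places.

r = (nΣwz − ΣwΣz) / √[(nΣw² − (Σw)²)(nΣz² − (Σz)²)]
Numerator: 10×5425 − 256×203 = 2282
Denominator: √[(70140 − 65536)(43350 − 41209)] = √[4604 × 2141] = 3139.6121
r = 2282 / 3139.6121 ≈ 0.727

0.727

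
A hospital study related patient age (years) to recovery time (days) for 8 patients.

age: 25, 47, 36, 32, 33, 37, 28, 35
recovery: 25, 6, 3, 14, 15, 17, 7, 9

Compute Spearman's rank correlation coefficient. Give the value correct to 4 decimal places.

Rank age: 1, 8, 6, 3, 4, 7, 2, 5
Rank recovery: 8, 2, 1, 5, 6, 7, 3, 4
d = rank(age) − rank(recovery): -7, 6, 5, -2, -2, 0, -1, 1; Σd² = 120
ρ = 1 − 6Σd² / [n(n²−1)] = 1 − 6×120 / (8×63) = 1 − 720/504 ≈ -0.4286

-0.4286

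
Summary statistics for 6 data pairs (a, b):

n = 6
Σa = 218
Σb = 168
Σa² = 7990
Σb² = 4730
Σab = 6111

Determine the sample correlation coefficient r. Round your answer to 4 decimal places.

r = (nΣab − ΣaΣb) / √[(nΣa² − (Σa)²)(nΣb² − (Σb)²)]
Numerator: 6×6111 − 218×168 = 42
Denominator: √[(47940 − 47524)(28380 − 28224)] = √[416 × 156] = 254.7469
r = 42 / 254.7469 ≈ 0.1649

0.1649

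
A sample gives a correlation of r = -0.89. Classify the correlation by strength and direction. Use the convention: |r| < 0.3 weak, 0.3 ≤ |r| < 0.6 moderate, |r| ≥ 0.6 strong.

r = -0.89 < 0 so the relationship is negative.
|r| = 0.89, which falls in the strong range.

strong negative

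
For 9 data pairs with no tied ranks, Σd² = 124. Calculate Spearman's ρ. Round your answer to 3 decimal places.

-0.033

ρ = 1 − 6Σd² / [n(n²−1)] = 1 − 6×124 / (9×80)
  = 1 − 744/720 = 1 − 1.0333 ≈ -0.033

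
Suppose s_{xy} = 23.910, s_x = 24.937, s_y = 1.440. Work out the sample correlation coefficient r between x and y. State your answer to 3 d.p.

r = Cov(x,y) / (s_x · s_y) = 23.910 / (24.937 × 1.440)
  = 23.910 / 35.9093 ≈ 0.666

0.666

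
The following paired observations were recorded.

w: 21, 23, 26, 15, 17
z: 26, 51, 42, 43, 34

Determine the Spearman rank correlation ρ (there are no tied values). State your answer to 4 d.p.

Rank w: 3, 4, 5, 1, 2
Rank z: 1, 5, 3, 4, 2
d = rank(w) − rank(z): 2, -1, 2, -3, 0; Σd² = 18
ρ = 1 − 6Σd² / [n(n²−1)] = 1 − 6×18 / (5×24) = 1 − 108/120 ≈ 0.1000

0.1000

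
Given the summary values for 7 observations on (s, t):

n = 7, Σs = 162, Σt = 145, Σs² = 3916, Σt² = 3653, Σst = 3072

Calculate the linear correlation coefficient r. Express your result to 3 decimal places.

r = (nΣst − ΣsΣt) / √[(nΣs² − (Σs)²)(nΣt² − (Σt)²)]
Numerator: 7×3072 − 162×145 = -1986
Denominator: √[(27412 − 26244)(25571 − 21025)] = √[1168 × 4546] = 2304.2847
r = -1986 / 2304.2847 ≈ -0.862

-0.862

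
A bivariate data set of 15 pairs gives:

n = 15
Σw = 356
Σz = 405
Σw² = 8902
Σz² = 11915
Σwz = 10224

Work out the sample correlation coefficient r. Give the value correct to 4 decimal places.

r = (nΣwz − ΣwΣz) / √[(nΣw² − (Σw)²)(nΣz² − (Σz)²)]
Numerator: 15×10224 − 356×405 = 9180
Denominator: √[(133530 − 126736)(178725 − 164025)] = √[6794 × 14700] = 9993.5879
r = 9180 / 9993.5879 ≈ 0.9186

0.9186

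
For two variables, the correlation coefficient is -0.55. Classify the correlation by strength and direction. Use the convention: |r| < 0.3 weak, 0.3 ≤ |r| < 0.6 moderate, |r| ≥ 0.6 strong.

r = -0.55 < 0 so the relationship is negative.
|r| = 0.55, which falls in the moderate range.

moderate negative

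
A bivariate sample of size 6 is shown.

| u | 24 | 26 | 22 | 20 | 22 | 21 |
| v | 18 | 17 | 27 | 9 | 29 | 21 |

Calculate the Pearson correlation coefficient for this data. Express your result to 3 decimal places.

0.057

n = 6, Σu = 135, Σv = 121, Σu² = 3061, Σv² = 2705, Σuv = 2727
nΣuv − ΣuΣv = 16362 − 16335 = 27
nΣu² − (Σu)² = 18366 − 18225 = 141; nΣv² − (Σv)² = 16230 − 14641 = 1589
r = 27 / √(141 × 1589) = 27 / 473.3381 ≈ 0.057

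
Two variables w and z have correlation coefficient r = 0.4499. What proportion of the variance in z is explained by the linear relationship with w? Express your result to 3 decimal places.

r² = (0.4499)² = 0.202

0.202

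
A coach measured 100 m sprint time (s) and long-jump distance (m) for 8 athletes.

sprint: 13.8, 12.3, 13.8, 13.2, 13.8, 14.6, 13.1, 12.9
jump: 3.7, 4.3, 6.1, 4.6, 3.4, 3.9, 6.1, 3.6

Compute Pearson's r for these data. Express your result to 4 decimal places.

-0.1231

n = 8, Σx = 107.5, Σy = 35.7, Σx² = 1448.03, Σy² = 167.49, Σxy = 479.06
nΣxy − ΣxΣy = 3832.48 − 3837.75 = -5.27
nΣx² − (Σx)² = 11584.24 − 11556.25 = 27.99; nΣy² − (Σy)² = 1339.92 − 1274.49 = 65.43
r = -5.27 / √(27.99 × 65.43) = -5.27 / 42.7947 ≈ -0.1231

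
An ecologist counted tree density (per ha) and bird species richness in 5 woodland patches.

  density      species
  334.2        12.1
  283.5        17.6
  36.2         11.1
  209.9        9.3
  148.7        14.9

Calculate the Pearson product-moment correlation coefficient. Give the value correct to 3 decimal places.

n = 5, Σx = 1012.5, Σy = 65, Σx² = 259542.03, Σy² = 887.88, Σxy = 13602.94
nΣxy − ΣxΣy = 68014.7 − 65812.5 = 2202.2
nΣx² − (Σx)² = 1297710.15 − 1025156.25 = 272553.9; nΣy² − (Σy)² = 4439.4 − 4225 = 214.4
r = 2202.2 / √(272553.9 × 214.4) = 2202.2 / 7644.3153 ≈ 0.288

0.288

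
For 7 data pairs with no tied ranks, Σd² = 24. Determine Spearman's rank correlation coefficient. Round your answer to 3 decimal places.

ρ = 1 − 6Σd² / [n(n²−1)] = 1 − 6×24 / (7×48)
  = 1 − 144/336 = 1 − 0.4286 ≈ 0.571

0.571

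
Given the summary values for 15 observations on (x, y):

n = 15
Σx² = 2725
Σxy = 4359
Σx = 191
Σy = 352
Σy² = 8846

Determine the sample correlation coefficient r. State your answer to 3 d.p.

r = (nΣxy − ΣxΣy) / √[(nΣx² − (Σx)²)(nΣy² − (Σy)²)]
Numerator: 15×4359 − 191×352 = -1847
Denominator: √[(40875 − 36481)(132690 − 123904)] = √[4394 × 8786] = 6213.3472
r = -1847 / 6213.3472 ≈ -0.297

-0.297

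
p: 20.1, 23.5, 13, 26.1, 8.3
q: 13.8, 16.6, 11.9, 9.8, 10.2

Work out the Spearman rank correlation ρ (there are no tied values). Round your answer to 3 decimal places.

0.000

Rank p: 3, 4, 2, 5, 1
Rank q: 4, 5, 3, 1, 2
d = rank(p) − rank(q): -1, -1, -1, 4, -1; Σd² = 20
ρ = 1 − 6Σd² / [n(n²−1)] = 1 − 6×20 / (5×24) = 1 − 120/120 ≈ 0.000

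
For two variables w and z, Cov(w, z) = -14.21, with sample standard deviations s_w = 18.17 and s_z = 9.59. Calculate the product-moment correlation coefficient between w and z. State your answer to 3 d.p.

r = Cov(w,z) / (s_w · s_z) = -14.21 / (18.17 × 9.59)
  = -14.21 / 174.2503 ≈ -0.082

-0.082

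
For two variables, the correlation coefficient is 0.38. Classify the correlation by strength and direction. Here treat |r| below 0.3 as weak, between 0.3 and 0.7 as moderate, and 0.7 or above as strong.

moderate positive

r = 0.38 > 0 so the relationship is positive.
|r| = 0.38, which falls in the moderate range.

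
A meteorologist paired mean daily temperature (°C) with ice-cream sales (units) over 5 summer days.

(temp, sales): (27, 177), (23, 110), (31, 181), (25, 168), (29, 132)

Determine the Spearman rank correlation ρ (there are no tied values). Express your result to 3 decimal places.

Rank temp: 3, 1, 5, 2, 4
Rank sales: 4, 1, 5, 3, 2
d = rank(temp) − rank(sales): -1, 0, 0, -1, 2; Σd² = 6
ρ = 1 − 6Σd² / [n(n²−1)] = 1 − 6×6 / (5×24) = 1 − 36/120 ≈ 0.700

0.700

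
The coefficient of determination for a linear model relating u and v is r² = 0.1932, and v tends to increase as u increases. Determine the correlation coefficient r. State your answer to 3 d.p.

0.440

|r| = √0.1932 = 0.440
The association is positive, so r = 0.440.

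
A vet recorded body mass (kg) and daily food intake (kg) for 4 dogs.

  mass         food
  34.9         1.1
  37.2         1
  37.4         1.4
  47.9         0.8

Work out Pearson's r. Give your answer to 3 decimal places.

-0.673

n = 4, Σx = 157.4, Σy = 4.3, Σx² = 6295.02, Σy² = 4.81, Σxy = 166.27
nΣxy − ΣxΣy = 665.08 − 676.82 = -11.74
nΣx² − (Σx)² = 25180.08 − 24774.76 = 405.32; nΣy² − (Σy)² = 19.24 − 18.49 = 0.75
r = -11.74 / √(405.32 × 0.75) = -11.74 / 17.4353 ≈ -0.673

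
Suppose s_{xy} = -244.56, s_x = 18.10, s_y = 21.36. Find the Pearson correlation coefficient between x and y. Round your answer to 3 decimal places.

r = Cov(x,y) / (s_x · s_y) = -244.56 / (18.10 × 21.36)
  = -244.56 / 386.6160 ≈ -0.633

-0.633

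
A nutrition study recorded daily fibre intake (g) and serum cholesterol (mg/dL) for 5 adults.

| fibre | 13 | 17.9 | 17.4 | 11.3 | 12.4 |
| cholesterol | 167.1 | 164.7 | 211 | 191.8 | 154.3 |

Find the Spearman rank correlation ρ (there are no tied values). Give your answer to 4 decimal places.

Rank fibre: 3, 5, 4, 1, 2
Rank cholesterol: 3, 2, 5, 4, 1
d = rank(fibre) − rank(cholesterol): 0, 3, -1, -3, 1; Σd² = 20
ρ = 1 − 6Σd² / [n(n²−1)] = 1 − 6×20 / (5×24) = 1 − 120/120 ≈ 0.0000

0.0000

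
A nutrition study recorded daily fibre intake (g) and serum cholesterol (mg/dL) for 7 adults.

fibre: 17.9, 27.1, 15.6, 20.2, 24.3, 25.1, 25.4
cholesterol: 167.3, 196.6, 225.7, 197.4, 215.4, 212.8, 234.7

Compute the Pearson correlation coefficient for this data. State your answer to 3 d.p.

n = 7, Σx = 155.6, Σy = 1449.9, Σx² = 3571.88, Σy² = 303313.19, Σxy = 32367.81
nΣxy − ΣxΣy = 226574.67 − 225604.44 = 970.23
nΣx² − (Σx)² = 25003.16 − 24211.36 = 791.8; nΣy² − (Σy)² = 2123192.33 − 2102210.01 = 20982.32
r = 970.23 / √(791.8 × 20982.32) = 970.23 / 4076.0031 ≈ 0.238

0.238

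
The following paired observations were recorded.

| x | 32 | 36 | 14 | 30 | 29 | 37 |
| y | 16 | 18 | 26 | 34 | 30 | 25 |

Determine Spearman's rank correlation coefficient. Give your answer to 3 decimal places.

-0.543

Rank x: 4, 5, 1, 3, 2, 6
Rank y: 1, 2, 4, 6, 5, 3
d = rank(x) − rank(y): 3, 3, -3, -3, -3, 3; Σd² = 54
ρ = 1 − 6Σd² / [n(n²−1)] = 1 − 6×54 / (6×35) = 1 − 324/210 ≈ -0.543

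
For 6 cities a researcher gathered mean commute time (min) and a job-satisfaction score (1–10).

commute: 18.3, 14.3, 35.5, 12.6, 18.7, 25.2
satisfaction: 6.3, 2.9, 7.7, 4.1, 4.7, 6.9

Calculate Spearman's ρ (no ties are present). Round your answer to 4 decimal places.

Rank commute: 3, 2, 6, 1, 4, 5
Rank satisfaction: 4, 1, 6, 2, 3, 5
d = rank(commute) − rank(satisfaction): -1, 1, 0, -1, 1, 0; Σd² = 4
ρ = 1 − 6Σd² / [n(n²−1)] = 1 − 6×4 / (6×35) = 1 − 24/210 ≈ 0.8857

0.8857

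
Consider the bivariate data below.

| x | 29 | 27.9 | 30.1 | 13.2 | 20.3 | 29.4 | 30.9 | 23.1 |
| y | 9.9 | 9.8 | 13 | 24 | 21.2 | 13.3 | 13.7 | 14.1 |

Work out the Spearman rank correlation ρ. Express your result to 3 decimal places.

Rank x: 5, 4, 7, 1, 2, 6, 8, 3
Rank y: 2, 1, 3, 8, 7, 4, 5, 6
d = rank(x) − rank(y): 3, 3, 4, -7, -5, 2, 3, -3; Σd² = 130
ρ = 1 − 6Σd² / [n(n²−1)] = 1 − 6×130 / (8×63) = 1 − 780/504 ≈ -0.548

-0.548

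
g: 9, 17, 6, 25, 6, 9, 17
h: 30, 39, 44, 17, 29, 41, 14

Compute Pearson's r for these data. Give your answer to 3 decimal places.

-0.634

n = 7, Σg = 89, Σh = 214, Σg² = 1437, Σh² = 7364, Σgh = 2403
nΣgh − ΣgΣh = 16821 − 19046 = -2225
nΣg² − (Σg)² = 10059 − 7921 = 2138; nΣh² − (Σh)² = 51548 − 45796 = 5752
r = -2225 / √(2138 × 5752) = -2225 / 3506.8185 ≈ -0.634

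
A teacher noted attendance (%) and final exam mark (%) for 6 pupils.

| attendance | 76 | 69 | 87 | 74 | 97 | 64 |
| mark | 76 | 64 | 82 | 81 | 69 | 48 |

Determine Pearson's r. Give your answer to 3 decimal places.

0.507

n = 6, Σx = 467, Σy = 420, Σx² = 37087, Σy² = 30222, Σxy = 33085
nΣxy − ΣxΣy = 198510 − 196140 = 2370
nΣx² − (Σx)² = 222522 − 218089 = 4433; nΣy² − (Σy)² = 181332 − 176400 = 4932
r = 2370 / √(4433 × 4932) = 2370 / 4675.8482 ≈ 0.507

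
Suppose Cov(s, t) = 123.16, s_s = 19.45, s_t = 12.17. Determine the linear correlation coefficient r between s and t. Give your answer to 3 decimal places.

r = Cov(s,t) / (s_s · s_t) = 123.16 / (19.45 × 12.17)
  = 123.16 / 236.7065 ≈ 0.520

0.520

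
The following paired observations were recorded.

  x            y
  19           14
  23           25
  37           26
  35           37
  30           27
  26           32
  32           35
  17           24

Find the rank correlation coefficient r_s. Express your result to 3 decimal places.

Rank x: 2, 3, 8, 7, 5, 4, 6, 1
Rank y: 1, 3, 4, 8, 5, 6, 7, 2
d = rank(x) − rank(y): 1, 0, 4, -1, 0, -2, -1, -1; Σd² = 24
ρ = 1 − 6Σd² / [n(n²−1)] = 1 − 6×24 / (8×63) = 1 − 144/504 ≈ 0.714

0.714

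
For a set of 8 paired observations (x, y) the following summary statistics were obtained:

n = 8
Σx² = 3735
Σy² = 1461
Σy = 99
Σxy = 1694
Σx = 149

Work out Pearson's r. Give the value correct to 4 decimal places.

-0.3150

r = (nΣxy − ΣxΣy) / √[(nΣx² − (Σx)²)(nΣy² − (Σy)²)]
Numerator: 8×1694 − 149×99 = -1199
Denominator: √[(29880 − 22201)(11688 − 9801)] = √[7679 × 1887] = 3806.6091
r = -1199 / 3806.6091 ≈ -0.3150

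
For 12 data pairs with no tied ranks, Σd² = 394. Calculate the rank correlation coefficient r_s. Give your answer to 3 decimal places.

-0.378

ρ = 1 − 6Σd² / [n(n²−1)] = 1 − 6×394 / (12×143)
  = 1 − 2364/1716 = 1 − 1.3776 ≈ -0.378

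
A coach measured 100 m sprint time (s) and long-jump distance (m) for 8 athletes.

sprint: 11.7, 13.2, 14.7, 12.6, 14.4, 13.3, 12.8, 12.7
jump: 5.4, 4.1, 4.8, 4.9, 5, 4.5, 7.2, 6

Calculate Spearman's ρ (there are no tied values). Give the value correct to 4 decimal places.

Rank sprint: 1, 5, 8, 2, 7, 6, 4, 3
Rank jump: 6, 1, 3, 4, 5, 2, 8, 7
d = rank(sprint) − rank(jump): -5, 4, 5, -2, 2, 4, -4, -4; Σd² = 122
ρ = 1 − 6Σd² / [n(n²−1)] = 1 − 6×122 / (8×63) = 1 − 732/504 ≈ -0.4524

-0.4524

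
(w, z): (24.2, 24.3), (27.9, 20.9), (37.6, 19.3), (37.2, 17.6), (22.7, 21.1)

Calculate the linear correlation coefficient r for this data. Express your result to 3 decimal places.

n = 5, Σw = 149.6, Σz = 103.2, Σw² = 4676.94, Σz² = 2154.76, Σwz = 3030.54
nΣwz − ΣwΣz = 15152.7 − 15438.72 = -286.02
nΣw² − (Σw)² = 23384.7 − 22380.16 = 1004.54; nΣz² − (Σz)² = 10773.8 − 10650.24 = 123.56
r = -286.02 / √(1004.54 × 123.56) = -286.02 / 352.3081 ≈ -0.812

-0.812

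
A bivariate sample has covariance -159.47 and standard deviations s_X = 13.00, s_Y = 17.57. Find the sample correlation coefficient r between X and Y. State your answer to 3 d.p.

r = Cov(X,Y) / (s_X · s_Y) = -159.47 / (13.00 × 17.57)
  = -159.47 / 228.4100 ≈ -0.698

-0.698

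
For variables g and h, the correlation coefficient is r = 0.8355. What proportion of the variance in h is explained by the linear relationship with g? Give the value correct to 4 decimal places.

r² = (0.8355)² = 0.6981

0.6981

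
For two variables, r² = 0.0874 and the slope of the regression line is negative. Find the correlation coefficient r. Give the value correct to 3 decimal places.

-0.296

|r| = √0.0874 = 0.296
The association is negative, so r = −0.296.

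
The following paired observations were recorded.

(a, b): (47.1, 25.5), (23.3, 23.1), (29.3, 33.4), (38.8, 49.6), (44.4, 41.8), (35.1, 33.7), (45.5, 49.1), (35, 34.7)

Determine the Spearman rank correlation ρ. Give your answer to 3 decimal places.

0.405

Rank a: 8, 1, 2, 5, 6, 4, 7, 3
Rank b: 2, 1, 3, 8, 6, 4, 7, 5
d = rank(a) − rank(b): 6, 0, -1, -3, 0, 0, 0, -2; Σd² = 50
ρ = 1 − 6Σd² / [n(n²−1)] = 1 − 6×50 / (8×63) = 1 − 300/504 ≈ 0.405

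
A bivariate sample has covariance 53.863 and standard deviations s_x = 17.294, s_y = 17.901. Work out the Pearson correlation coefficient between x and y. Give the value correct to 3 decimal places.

0.174

r = Cov(x,y) / (s_x · s_y) = 53.863 / (17.294 × 17.901)
  = 53.863 / 309.5799 ≈ 0.174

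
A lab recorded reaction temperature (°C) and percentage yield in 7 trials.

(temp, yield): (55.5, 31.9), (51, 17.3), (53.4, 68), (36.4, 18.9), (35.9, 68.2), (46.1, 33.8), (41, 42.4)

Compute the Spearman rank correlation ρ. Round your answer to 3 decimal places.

Rank temp: 7, 5, 6, 2, 1, 4, 3
Rank yield: 3, 1, 6, 2, 7, 4, 5
d = rank(temp) − rank(yield): 4, 4, 0, 0, -6, 0, -2; Σd² = 72
ρ = 1 − 6Σd² / [n(n²−1)] = 1 − 6×72 / (7×48) = 1 − 432/336 ≈ -0.286

-0.286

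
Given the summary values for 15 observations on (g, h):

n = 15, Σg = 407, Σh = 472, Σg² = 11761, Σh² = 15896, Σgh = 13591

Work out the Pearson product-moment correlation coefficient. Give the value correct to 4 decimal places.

r = (nΣgh − ΣgΣh) / √[(nΣg² − (Σg)²)(nΣh² − (Σh)²)]
Numerator: 15×13591 − 407×472 = 11761
Denominator: √[(176415 − 165649)(238440 − 222784)] = √[10766 × 15656] = 12982.7769
r = 11761 / 12982.7769 ≈ 0.9059

0.9059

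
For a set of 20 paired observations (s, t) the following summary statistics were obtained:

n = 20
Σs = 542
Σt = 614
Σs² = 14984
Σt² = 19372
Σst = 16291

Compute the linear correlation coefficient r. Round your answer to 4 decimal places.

-0.8865

r = (nΣst − ΣsΣt) / √[(nΣs² − (Σs)²)(nΣt² − (Σt)²)]
Numerator: 20×16291 − 542×614 = -6968
Denominator: √[(299680 − 293764)(387440 − 376996)] = √[5916 × 10444] = 7860.4519
r = -6968 / 7860.4519 ≈ -0.8865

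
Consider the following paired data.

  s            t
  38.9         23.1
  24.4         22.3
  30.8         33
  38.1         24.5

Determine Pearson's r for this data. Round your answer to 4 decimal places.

-0.0820

n = 4, Σs = 132.2, Σt = 102.9, Σs² = 4508.82, Σt² = 2720.15, Σst = 3392.56
nΣst − ΣsΣt = 13570.24 − 13603.38 = -33.14
nΣs² − (Σs)² = 18035.28 − 17476.84 = 558.44; nΣt² − (Σt)² = 10880.6 − 10588.41 = 292.19
r = -33.14 / √(558.44 × 292.19) = -33.14 / 403.9438 ≈ -0.0820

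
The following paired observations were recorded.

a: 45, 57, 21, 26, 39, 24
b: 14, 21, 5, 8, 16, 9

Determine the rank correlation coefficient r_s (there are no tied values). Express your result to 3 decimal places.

0.886

Rank a: 5, 6, 1, 3, 4, 2
Rank b: 4, 6, 1, 2, 5, 3
d = rank(a) − rank(b): 1, 0, 0, 1, -1, -1; Σd² = 4
ρ = 1 − 6Σd² / [n(n²−1)] = 1 − 6×4 / (6×35) = 1 − 24/210 ≈ 0.886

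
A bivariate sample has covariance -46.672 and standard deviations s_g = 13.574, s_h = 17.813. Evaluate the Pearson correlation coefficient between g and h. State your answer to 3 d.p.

-0.193

r = Cov(g,h) / (s_g · s_h) = -46.672 / (13.574 × 17.813)
  = -46.672 / 241.7937 ≈ -0.193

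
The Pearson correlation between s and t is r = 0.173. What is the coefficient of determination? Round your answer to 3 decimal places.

0.030

r² = (0.173)² = 0.030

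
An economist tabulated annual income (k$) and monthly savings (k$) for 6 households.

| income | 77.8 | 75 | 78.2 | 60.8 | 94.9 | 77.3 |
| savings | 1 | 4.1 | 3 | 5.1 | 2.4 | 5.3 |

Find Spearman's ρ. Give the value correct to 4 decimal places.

Rank income: 4, 2, 5, 1, 6, 3
Rank savings: 1, 4, 3, 5, 2, 6
d = rank(income) − rank(savings): 3, -2, 2, -4, 4, -3; Σd² = 58
ρ = 1 − 6Σd² / [n(n²−1)] = 1 − 6×58 / (6×35) = 1 − 348/210 ≈ -0.6571

-0.6571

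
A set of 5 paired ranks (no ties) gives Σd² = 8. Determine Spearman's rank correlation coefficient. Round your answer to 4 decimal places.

ρ = 1 − 6Σd² / [n(n²−1)] = 1 − 6×8 / (5×24)
  = 1 − 48/120 = 1 − 0.40000 ≈ 0.6000

0.6000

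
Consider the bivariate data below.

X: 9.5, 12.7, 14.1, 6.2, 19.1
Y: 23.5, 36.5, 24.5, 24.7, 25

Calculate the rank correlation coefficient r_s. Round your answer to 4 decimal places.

Rank X: 2, 3, 4, 1, 5
Rank Y: 1, 5, 2, 3, 4
d = rank(X) − rank(Y): 1, -2, 2, -2, 1; Σd² = 14
ρ = 1 − 6Σd² / [n(n²−1)] = 1 − 6×14 / (5×24) = 1 − 84/120 ≈ 0.3000

0.3000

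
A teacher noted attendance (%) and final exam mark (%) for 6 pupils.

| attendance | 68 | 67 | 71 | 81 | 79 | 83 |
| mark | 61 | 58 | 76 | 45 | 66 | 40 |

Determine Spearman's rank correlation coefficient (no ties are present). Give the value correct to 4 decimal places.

-0.4857

Rank attendance: 2, 1, 3, 5, 4, 6
Rank mark: 4, 3, 6, 2, 5, 1
d = rank(attendance) − rank(mark): -2, -2, -3, 3, -1, 5; Σd² = 52
ρ = 1 − 6Σd² / [n(n²−1)] = 1 − 6×52 / (6×35) = 1 − 312/210 ≈ -0.4857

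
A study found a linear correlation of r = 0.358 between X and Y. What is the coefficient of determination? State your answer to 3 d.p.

0.128

r² = (0.358)² = 0.128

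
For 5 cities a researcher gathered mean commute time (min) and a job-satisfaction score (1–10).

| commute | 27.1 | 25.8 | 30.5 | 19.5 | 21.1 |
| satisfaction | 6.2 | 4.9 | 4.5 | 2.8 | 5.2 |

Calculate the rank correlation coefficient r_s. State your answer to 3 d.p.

Rank commute: 4, 3, 5, 1, 2
Rank satisfaction: 5, 3, 2, 1, 4
d = rank(commute) − rank(satisfaction): -1, 0, 3, 0, -2; Σd² = 14
ρ = 1 − 6Σd² / [n(n²−1)] = 1 − 6×14 / (5×24) = 1 − 84/120 ≈ 0.300

0.300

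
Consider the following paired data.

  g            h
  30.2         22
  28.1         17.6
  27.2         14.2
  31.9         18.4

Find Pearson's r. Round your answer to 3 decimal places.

n = 4, Σg = 117.4, Σh = 72.2, Σg² = 3459.1, Σh² = 1333.96, Σgh = 2132.16
nΣgh − ΣgΣh = 8528.64 − 8476.28 = 52.36
nΣg² − (Σg)² = 13836.4 − 13782.76 = 53.64; nΣh² − (Σh)² = 5335.84 − 5212.84 = 123
r = 52.36 / √(53.64 × 123) = 52.36 / 81.2264 ≈ 0.645

0.645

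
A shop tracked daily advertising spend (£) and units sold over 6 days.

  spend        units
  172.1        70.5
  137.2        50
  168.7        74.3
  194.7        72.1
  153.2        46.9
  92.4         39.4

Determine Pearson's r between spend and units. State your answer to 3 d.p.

0.869

n = 6, Σx = 918.3, Σy = 353.2, Σx² = 146818.03, Σy² = 21941.12, Σxy = 56390.97
nΣxy − ΣxΣy = 338345.82 − 324343.56 = 14002.26
nΣx² − (Σx)² = 880908.18 − 843274.89 = 37633.29; nΣy² − (Σy)² = 131646.72 − 124750.24 = 6896.48
r = 14002.26 / √(37633.29 × 6896.48) = 14002.26 / 16110.1593 ≈ 0.869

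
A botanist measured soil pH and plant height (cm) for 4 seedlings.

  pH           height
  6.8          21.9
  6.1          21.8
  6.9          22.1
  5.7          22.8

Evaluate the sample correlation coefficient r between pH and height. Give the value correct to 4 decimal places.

-0.6120

n = 4, Σx = 25.5, Σy = 88.6, Σx² = 163.55, Σy² = 1963.1, Σxy = 564.35
nΣxy − ΣxΣy = 2257.4 − 2259.3 = -1.9
nΣx² − (Σx)² = 654.2 − 650.25 = 3.95; nΣy² − (Σy)² = 7852.4 − 7849.96 = 2.44
r = -1.9 / √(3.95 × 2.44) = -1.9 / 3.1045 ≈ -0.6120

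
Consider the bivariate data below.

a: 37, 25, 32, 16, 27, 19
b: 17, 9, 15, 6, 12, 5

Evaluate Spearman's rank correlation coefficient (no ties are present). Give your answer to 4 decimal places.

Rank a: 6, 3, 5, 1, 4, 2
Rank b: 6, 3, 5, 2, 4, 1
d = rank(a) − rank(b): 0, 0, 0, -1, 0, 1; Σd² = 2
ρ = 1 − 6Σd² / [n(n²−1)] = 1 − 6×2 / (6×35) = 1 − 12/210 ≈ 0.9429

0.9429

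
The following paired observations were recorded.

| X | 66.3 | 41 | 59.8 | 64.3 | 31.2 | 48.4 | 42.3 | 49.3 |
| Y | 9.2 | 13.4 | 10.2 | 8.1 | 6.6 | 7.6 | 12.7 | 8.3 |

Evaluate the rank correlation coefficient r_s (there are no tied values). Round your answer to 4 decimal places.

Rank X: 8, 2, 6, 7, 1, 4, 3, 5
Rank Y: 5, 8, 6, 3, 1, 2, 7, 4
d = rank(X) − rank(Y): 3, -6, 0, 4, 0, 2, -4, 1; Σd² = 82
ρ = 1 − 6Σd² / [n(n²−1)] = 1 − 6×82 / (8×63) = 1 − 492/504 ≈ 0.0238

0.0238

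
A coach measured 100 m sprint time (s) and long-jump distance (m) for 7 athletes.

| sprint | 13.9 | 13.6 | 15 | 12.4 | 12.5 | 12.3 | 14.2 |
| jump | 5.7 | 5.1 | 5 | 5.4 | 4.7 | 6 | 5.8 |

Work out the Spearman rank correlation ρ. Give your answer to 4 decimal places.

Rank sprint: 5, 4, 7, 2, 3, 1, 6
Rank jump: 5, 3, 2, 4, 1, 7, 6
d = rank(sprint) − rank(jump): 0, 1, 5, -2, 2, -6, 0; Σd² = 70
ρ = 1 − 6Σd² / [n(n²−1)] = 1 − 6×70 / (7×48) = 1 − 420/336 ≈ -0.2500

-0.2500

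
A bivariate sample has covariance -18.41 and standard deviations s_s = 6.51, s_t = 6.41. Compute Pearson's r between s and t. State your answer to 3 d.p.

-0.441

r = Cov(s,t) / (s_s · s_t) = -18.41 / (6.51 × 6.41)
  = -18.41 / 41.7291 ≈ -0.441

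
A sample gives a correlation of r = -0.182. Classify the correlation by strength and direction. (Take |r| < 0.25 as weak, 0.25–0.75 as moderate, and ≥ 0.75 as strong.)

weak negative

r = -0.182 < 0 so the relationship is negative.
|r| = 0.182, which falls in the weak range.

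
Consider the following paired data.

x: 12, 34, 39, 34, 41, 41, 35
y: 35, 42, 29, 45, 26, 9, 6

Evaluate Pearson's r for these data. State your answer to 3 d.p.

-0.348

n = 7, Σx = 236, Σy = 192, Σx² = 8564, Σy² = 6648, Σxy = 6154
nΣxy − ΣxΣy = 43078 − 45312 = -2234
nΣx² − (Σx)² = 59948 − 55696 = 4252; nΣy² − (Σy)² = 46536 − 36864 = 9672
r = -2234 / √(4252 × 9672) = -2234 / 6412.9045 ≈ -0.348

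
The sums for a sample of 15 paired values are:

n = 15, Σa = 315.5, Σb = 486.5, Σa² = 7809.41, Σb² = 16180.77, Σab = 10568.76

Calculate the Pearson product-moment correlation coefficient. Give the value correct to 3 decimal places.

0.489

r = (nΣab − ΣaΣb) / √[(nΣa² − (Σa)²)(nΣb² − (Σb)²)]
Numerator: 15×10568.76 − 315.5×486.5 = 5040.65
Denominator: √[(117141.15 − 99540.25)(242711.55 − 236682.25)] = √[17600.9 × 6029.3] = 10301.5099
r = 5040.65 / 10301.5099 ≈ 0.489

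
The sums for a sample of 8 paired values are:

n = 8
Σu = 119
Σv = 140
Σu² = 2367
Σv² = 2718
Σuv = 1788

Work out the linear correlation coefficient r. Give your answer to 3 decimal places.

r = (nΣuv − ΣuΣv) / √[(nΣu² − (Σu)²)(nΣv² − (Σv)²)]
Numerator: 8×1788 − 119×140 = -2356
Denominator: √[(18936 − 14161)(21744 − 19600)] = √[4775 × 2144] = 3199.6250
r = -2356 / 3199.6250 ≈ -0.736

-0.736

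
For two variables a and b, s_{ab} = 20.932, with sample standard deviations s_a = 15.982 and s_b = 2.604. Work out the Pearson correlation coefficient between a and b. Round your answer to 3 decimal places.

r = Cov(a,b) / (s_a · s_b) = 20.932 / (15.982 × 2.604)
  = 20.932 / 41.6171 ≈ 0.503

0.503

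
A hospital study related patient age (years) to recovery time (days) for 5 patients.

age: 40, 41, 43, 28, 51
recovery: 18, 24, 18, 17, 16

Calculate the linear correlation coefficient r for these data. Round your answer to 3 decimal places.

-0.056

n = 5, Σx = 203, Σy = 93, Σx² = 8515, Σy² = 1769, Σxy = 3770
nΣxy − ΣxΣy = 18850 − 18879 = -29
nΣx² − (Σx)² = 42575 − 41209 = 1366; nΣy² − (Σy)² = 8845 − 8649 = 196
r = -29 / √(1366 × 196) = -29 / 517.4321 ≈ -0.056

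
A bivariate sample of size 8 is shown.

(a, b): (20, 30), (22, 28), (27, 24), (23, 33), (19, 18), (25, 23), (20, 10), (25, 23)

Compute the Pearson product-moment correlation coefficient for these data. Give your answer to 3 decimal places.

n = 8, Σa = 181, Σb = 189, Σa² = 4153, Σb² = 4831, Σab = 4315
nΣab − ΣaΣb = 34520 − 34209 = 311
nΣa² − (Σa)² = 33224 − 32761 = 463; nΣb² − (Σb)² = 38648 − 35721 = 2927
r = 311 / √(463 × 2927) = 311 / 1164.1310 ≈ 0.267

0.267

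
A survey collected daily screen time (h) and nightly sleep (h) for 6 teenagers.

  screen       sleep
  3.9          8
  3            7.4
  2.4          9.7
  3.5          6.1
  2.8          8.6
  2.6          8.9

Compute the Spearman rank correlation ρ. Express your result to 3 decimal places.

Rank screen: 6, 4, 1, 5, 3, 2
Rank sleep: 3, 2, 6, 1, 4, 5
d = rank(screen) − rank(sleep): 3, 2, -5, 4, -1, -3; Σd² = 64
ρ = 1 − 6Σd² / [n(n²−1)] = 1 − 6×64 / (6×35) = 1 − 384/210 ≈ -0.829

-0.829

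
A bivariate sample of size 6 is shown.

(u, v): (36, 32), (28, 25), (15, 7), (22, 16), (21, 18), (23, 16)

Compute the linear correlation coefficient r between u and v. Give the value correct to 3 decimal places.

0.980

n = 6, Σu = 145, Σv = 114, Σu² = 3759, Σv² = 2534, Σuv = 3055
nΣuv − ΣuΣv = 18330 − 16530 = 1800
nΣu² − (Σu)² = 22554 − 21025 = 1529; nΣv² − (Σv)² = 15204 − 12996 = 2208
r = 1800 / √(1529 × 2208) = 1800 / 1837.3982 ≈ 0.980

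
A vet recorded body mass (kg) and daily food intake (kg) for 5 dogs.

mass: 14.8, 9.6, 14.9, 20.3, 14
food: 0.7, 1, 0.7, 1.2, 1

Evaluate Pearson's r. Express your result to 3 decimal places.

0.315

n = 5, Σx = 73.6, Σy = 4.6, Σx² = 1141.3, Σy² = 4.42, Σxy = 68.75
nΣxy − ΣxΣy = 343.75 − 338.56 = 5.19
nΣx² − (Σx)² = 5706.5 − 5416.96 = 289.54; nΣy² − (Σy)² = 22.1 − 21.16 = 0.94
r = 5.19 / √(289.54 × 0.94) = 5.19 / 16.4975 ≈ 0.315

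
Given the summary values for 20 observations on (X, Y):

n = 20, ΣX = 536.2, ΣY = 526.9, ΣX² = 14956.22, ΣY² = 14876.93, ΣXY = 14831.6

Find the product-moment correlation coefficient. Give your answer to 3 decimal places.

0.928

r = (nΣXY − ΣXΣY) / √[(nΣX² − (ΣX)²)(nΣY² − (ΣY)²)]
Numerator: 20×14831.6 − 536.2×526.9 = 14108.22
Denominator: √[(299124.4 − 287510.44)(297538.6 − 277623.61)] = √[11613.96 × 19914.99] = 15208.2838
r = 14108.22 / 15208.2838 ≈ 0.928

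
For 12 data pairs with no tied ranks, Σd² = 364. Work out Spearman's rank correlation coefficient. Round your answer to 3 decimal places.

ρ = 1 − 6Σd² / [n(n²−1)] = 1 − 6×364 / (12×143)
  = 1 − 2184/1716 = 1 − 1.2727 ≈ -0.273

-0.273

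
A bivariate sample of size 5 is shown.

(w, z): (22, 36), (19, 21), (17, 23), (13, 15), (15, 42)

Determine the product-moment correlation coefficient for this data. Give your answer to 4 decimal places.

n = 5, Σw = 86, Σz = 137, Σw² = 1528, Σz² = 4255, Σwz = 2407
nΣwz − ΣwΣz = 12035 − 11782 = 253
nΣw² − (Σw)² = 7640 − 7396 = 244; nΣz² − (Σz)² = 21275 − 18769 = 2506
r = 253 / √(244 × 2506) = 253 / 781.9616 ≈ 0.3235

0.3235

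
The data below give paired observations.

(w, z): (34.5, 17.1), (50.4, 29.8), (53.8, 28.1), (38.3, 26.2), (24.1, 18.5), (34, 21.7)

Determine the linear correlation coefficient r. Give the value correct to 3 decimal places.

0.860

n = 6, Σw = 235.1, Σz = 141.4, Σw² = 9828.55, Σz² = 3469.64, Σwz = 5790.76
nΣwz − ΣwΣz = 34744.56 − 33243.14 = 1501.42
nΣw² − (Σw)² = 58971.3 − 55272.01 = 3699.29; nΣz² − (Σz)² = 20817.84 − 19993.96 = 823.88
r = 1501.42 / √(3699.29 × 823.88) = 1501.42 / 1745.7867 ≈ 0.860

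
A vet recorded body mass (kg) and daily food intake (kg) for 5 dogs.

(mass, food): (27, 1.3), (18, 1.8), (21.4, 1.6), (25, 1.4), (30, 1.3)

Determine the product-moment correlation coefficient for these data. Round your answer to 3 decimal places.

n = 5, Σx = 121.4, Σy = 7.4, Σx² = 3035.96, Σy² = 11.14, Σxy = 175.74
nΣxy − ΣxΣy = 878.7 − 898.36 = -19.66
nΣx² − (Σx)² = 15179.8 − 14737.96 = 441.84; nΣy² − (Σy)² = 55.7 − 54.76 = 0.94
r = -19.66 / √(441.84 × 0.94) = -19.66 / 20.3796 ≈ -0.965

-0.965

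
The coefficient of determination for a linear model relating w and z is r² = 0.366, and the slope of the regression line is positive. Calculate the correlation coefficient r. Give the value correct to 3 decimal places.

|r| = √0.366 = 0.605
The association is positive, so r = 0.605.

0.605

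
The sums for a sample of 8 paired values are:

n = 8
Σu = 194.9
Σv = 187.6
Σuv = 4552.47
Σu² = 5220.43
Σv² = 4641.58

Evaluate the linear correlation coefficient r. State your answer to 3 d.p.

-0.053

r = (nΣuv − ΣuΣv) / √[(nΣu² − (Σu)²)(nΣv² − (Σv)²)]
Numerator: 8×4552.47 − 194.9×187.6 = -143.48
Denominator: √[(41763.44 − 37986.01)(37132.64 − 35193.76)] = √[3777.43 × 1938.88] = 2706.2859
r = -143.48 / 2706.2859 ≈ -0.053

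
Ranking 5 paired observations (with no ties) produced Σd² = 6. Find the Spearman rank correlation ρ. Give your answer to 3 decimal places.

0.700

ρ = 1 − 6Σd² / [n(n²−1)] = 1 − 6×6 / (5×24)
  = 1 − 36/120 = 1 − 0.3000 ≈ 0.700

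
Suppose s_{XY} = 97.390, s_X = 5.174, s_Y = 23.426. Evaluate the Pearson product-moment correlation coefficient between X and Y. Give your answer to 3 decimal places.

0.804

r = Cov(X,Y) / (s_X · s_Y) = 97.390 / (5.174 × 23.426)
  = 97.390 / 121.2061 ≈ 0.804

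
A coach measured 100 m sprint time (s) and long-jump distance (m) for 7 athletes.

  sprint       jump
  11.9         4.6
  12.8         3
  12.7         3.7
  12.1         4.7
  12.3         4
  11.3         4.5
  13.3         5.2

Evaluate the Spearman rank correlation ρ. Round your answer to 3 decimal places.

-0.107

Rank sprint: 2, 6, 5, 3, 4, 1, 7
Rank jump: 5, 1, 2, 6, 3, 4, 7
d = rank(sprint) − rank(jump): -3, 5, 3, -3, 1, -3, 0; Σd² = 62
ρ = 1 − 6Σd² / [n(n²−1)] = 1 − 6×62 / (7×48) = 1 − 372/336 ≈ -0.107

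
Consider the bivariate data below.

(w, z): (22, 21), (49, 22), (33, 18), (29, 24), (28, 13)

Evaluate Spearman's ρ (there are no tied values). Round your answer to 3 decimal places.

0.300

Rank w: 1, 5, 4, 3, 2
Rank z: 3, 4, 2, 5, 1
d = rank(w) − rank(z): -2, 1, 2, -2, 1; Σd² = 14
ρ = 1 − 6Σd² / [n(n²−1)] = 1 − 6×14 / (5×24) = 1 − 84/120 ≈ 0.300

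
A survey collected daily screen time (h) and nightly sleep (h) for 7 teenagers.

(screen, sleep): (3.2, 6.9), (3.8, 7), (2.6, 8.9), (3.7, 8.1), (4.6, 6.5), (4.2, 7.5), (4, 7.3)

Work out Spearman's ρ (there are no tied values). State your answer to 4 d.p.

-0.5000

Rank screen: 2, 4, 1, 3, 7, 6, 5
Rank sleep: 2, 3, 7, 6, 1, 5, 4
d = rank(screen) − rank(sleep): 0, 1, -6, -3, 6, 1, 1; Σd² = 84
ρ = 1 − 6Σd² / [n(n²−1)] = 1 − 6×84 / (7×48) = 1 − 504/336 ≈ -0.5000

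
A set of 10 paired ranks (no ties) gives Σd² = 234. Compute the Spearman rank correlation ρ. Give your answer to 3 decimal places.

-0.418

ρ = 1 − 6Σd² / [n(n²−1)] = 1 − 6×234 / (10×99)
  = 1 − 1404/990 = 1 − 1.4182 ≈ -0.418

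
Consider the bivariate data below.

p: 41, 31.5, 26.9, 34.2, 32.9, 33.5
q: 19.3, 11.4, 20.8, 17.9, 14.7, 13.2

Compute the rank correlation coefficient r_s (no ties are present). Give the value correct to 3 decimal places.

0.086

Rank p: 6, 2, 1, 5, 3, 4
Rank q: 5, 1, 6, 4, 3, 2
d = rank(p) − rank(q): 1, 1, -5, 1, 0, 2; Σd² = 32
ρ = 1 − 6Σd² / [n(n²−1)] = 1 − 6×32 / (6×35) = 1 − 192/210 ≈ 0.086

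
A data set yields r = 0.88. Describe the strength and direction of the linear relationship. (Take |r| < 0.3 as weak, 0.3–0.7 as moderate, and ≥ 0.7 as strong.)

r = 0.88 > 0 so the relationship is positive.
|r| = 0.88, which falls in the strong range.

strong positive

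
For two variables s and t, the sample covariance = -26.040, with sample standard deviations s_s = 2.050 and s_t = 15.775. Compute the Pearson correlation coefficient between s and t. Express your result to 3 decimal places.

-0.805

r = Cov(s,t) / (s_s · s_t) = -26.040 / (2.050 × 15.775)
  = -26.040 / 32.3387 ≈ -0.805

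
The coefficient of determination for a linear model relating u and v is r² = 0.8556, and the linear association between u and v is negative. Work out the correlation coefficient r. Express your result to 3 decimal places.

|r| = √0.8556 = 0.925
The association is negative, so r = −0.925.

-0.925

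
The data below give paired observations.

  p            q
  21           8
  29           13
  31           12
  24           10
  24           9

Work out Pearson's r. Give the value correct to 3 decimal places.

n = 5, Σp = 129, Σq = 52, Σp² = 3395, Σq² = 558, Σpq = 1373
nΣpq − ΣpΣq = 6865 − 6708 = 157
nΣp² − (Σp)² = 16975 − 16641 = 334; nΣq² − (Σq)² = 2790 − 2704 = 86
r = 157 / √(334 × 86) = 157 / 169.4816 ≈ 0.926

0.926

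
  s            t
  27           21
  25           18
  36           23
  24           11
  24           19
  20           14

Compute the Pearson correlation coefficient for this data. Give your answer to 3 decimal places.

0.739

n = 6, Σs = 156, Σt = 106, Σs² = 4202, Σt² = 1972, Σst = 2845
nΣst − ΣsΣt = 17070 − 16536 = 534
nΣs² − (Σs)² = 25212 − 24336 = 876; nΣt² − (Σt)² = 11832 − 11236 = 596
r = 534 / √(876 × 596) = 534 / 722.5621 ≈ 0.739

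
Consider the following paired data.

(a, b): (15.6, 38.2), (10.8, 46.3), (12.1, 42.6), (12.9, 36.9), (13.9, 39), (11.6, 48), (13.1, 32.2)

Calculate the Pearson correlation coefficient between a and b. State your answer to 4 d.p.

-0.6274

n = 7, Σa = 90, Σb = 283.2, Σa² = 1172.2, Σb² = 11641.14, Σab = 3608.15
nΣab − ΣaΣb = 25257.05 − 25488 = -230.95
nΣa² − (Σa)² = 8205.4 − 8100 = 105.4; nΣb² − (Σb)² = 81487.98 − 80202.24 = 1285.74
r = -230.95 / √(105.4 × 1285.74) = -230.95 / 368.1263 ≈ -0.6274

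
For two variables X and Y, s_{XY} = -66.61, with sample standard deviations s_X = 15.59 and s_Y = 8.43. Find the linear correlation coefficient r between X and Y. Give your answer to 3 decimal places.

-0.507

r = Cov(X,Y) / (s_X · s_Y) = -66.61 / (15.59 × 8.43)
  = -66.61 / 131.4237 ≈ -0.507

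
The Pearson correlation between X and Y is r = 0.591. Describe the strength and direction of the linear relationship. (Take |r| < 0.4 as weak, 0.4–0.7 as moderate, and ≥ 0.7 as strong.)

r = 0.591 > 0 so the relationship is positive.
|r| = 0.591, which falls in the moderate range.

moderate positive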